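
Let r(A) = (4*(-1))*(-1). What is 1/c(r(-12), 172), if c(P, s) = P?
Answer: ¼ ≈ 0.25000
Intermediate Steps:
r(A) = 4 (r(A) = -4*(-1) = 4)
1/c(r(-12), 172) = 1/4 = ¼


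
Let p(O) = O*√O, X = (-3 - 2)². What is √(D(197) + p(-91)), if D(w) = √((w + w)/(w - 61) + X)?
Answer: √(34*√32249 - 105196*I*√91)/34 ≈ 20.897 - 20.77*I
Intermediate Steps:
X = 25 (X = (-5)² = 25)
D(w) = √(25 + 2*w/(-61 + w)) (D(w) = √((w + w)/(w - 61) + 25) = √((2*w)/(-61 + w) + 25) = √(2*w/(-61 + w) + 25) = √(25 + 2*w/(-61 + w)))
p(O) = O^(3/2)
√(D(197) + p(-91)) = √(√((-1525 + 27*197)/(-61 + 197)) + (-91)^(3/2)) = √(√((-1525 + 5319)/136) - 91*I*√91) = √(√((1/136)*3794) - 91*I*√91) = √(√(1897/68) - 91*I*√91) = √(√32249/34 - 91*I*√91)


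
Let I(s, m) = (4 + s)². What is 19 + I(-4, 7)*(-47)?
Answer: 19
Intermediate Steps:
19 + I(-4, 7)*(-47) = 19 + (4 - 4)²*(-47) = 19 + 0²*(-47) = 19 + 0*(-47) = 19 + 0 = 19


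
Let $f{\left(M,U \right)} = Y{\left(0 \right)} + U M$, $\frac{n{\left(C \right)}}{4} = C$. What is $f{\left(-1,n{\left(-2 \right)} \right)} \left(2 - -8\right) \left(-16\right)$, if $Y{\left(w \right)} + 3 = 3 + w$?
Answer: $-1280$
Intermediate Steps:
$Y{\left(w \right)} = w$ ($Y{\left(w \right)} = -3 + \left(3 + w\right) = w$)
$n{\left(C \right)} = 4 C$
$f{\left(M,U \right)} = M U$ ($f{\left(M,U \right)} = 0 + U M = 0 + M U = M U$)
$f{\left(-1,n{\left(-2 \right)} \right)} \left(2 - -8\right) \left(-16\right) = - 4 \left(-2\right) \left(2 - -8\right) \left(-16\right) = \left(-1\right) \left(-8\right) \left(2 + 8\right) \left(-16\right) = 8 \cdot 10 \left(-16\right) = 80 \left(-16\right) = -1280$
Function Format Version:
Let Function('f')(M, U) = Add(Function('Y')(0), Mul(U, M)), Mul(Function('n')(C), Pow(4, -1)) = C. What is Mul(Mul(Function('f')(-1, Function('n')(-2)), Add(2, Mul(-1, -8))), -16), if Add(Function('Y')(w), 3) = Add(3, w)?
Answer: -1280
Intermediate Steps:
Function('Y')(w) = w (Function('Y')(w) = Add(-3, Add(3, w)) = w)
Function('n')(C) = Mul(4, C)
Function('f')(M, U) = Mul(M, U) (Function('f')(M, U) = Add(0, Mul(U, M)) = Add(0, Mul(M, U)) = Mul(M, U))
Mul(Mul(Function('f')(-1, Function('n')(-2)), Add(2, Mul(-1, -8))), -16) = Mul(Mul(Mul(-1, Mul(4, -2)), Add(2, Mul(-1, -8))), -16) = Mul(Mul(Mul(-1, -8), Add(2, 8)), -16) = Mul(Mul(8, 10), -16) = Mul(80, -16) = -1280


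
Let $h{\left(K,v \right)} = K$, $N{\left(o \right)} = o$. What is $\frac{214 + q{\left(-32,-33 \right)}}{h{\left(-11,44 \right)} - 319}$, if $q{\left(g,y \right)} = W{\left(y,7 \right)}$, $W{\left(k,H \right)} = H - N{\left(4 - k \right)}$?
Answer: $- \frac{92}{165} \approx -0.55758$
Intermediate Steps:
$W{\left(k,H \right)} = -4 + H + k$ ($W{\left(k,H \right)} = H - \left(4 - k\right) = H + \left(-4 + k\right) = -4 + H + k$)
$q{\left(g,y \right)} = 3 + y$ ($q{\left(g,y \right)} = -4 + 7 + y = 3 + y$)
$\frac{214 + q{\left(-32,-33 \right)}}{h{\left(-11,44 \right)} - 319} = \frac{214 + \left(3 - 33\right)}{-11 - 319} = \frac{214 - 30}{-330} = 184 \left(- \frac{1}{330}\right) = - \frac{92}{165}$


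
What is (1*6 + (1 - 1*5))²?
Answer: 4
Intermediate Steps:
(1*6 + (1 - 1*5))² = (6 + (1 - 5))² = (6 - 4)² = 2² = 4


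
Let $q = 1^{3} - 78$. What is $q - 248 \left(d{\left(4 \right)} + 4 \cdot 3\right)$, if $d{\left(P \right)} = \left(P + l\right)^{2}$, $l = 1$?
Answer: $-9253$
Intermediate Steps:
$d{\left(P \right)} = \left(1 + P\right)^{2}$ ($d{\left(P \right)} = \left(P + 1\right)^{2} = \left(1 + P\right)^{2}$)
$q = -77$ ($q = 1 - 78 = -77$)
$q - 248 \left(d{\left(4 \right)} + 4 \cdot 3\right) = -77 - 248 \left(\left(1 + 4\right)^{2} + 4 \cdot 3\right) = -77 - 248 \left(5^{2} + 12\right) = -77 - 248 \left(25 + 12\right) = -77 - 9176 = -9253$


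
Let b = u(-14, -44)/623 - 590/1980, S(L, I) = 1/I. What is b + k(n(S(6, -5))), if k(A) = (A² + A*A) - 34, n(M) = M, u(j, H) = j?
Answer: -15084631/440550 ≈ -34.240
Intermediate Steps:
k(A) = -34 + 2*A² (k(A) = (A² + A²) - 34 = 2*A² - 34 = -34 + 2*A²)
b = -5647/17622 (b = -14/623 - 590/1980 = -14*1/623 - 590*1/1980 = -2/89 - 59/198 = -5647/17622 ≈ -0.32045)
b + k(n(S(6, -5))) = -5647/17622 + (-34 + 2*(1/(-5))²) = -5647/17622 + (-34 + 2*(-⅕)²) = -5647/17622 + (-34 + 2*(1/25)) = -5647/17622 + (-34 + 2/25) = -5647/17622 - 848/25 = -15084631/440550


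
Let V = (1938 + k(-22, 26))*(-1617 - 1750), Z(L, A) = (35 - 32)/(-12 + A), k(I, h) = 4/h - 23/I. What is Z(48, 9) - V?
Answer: 143644227/22 ≈ 6.5293e+6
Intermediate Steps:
k(I, h) = -23/I + 4/h
Z(L, A) = 3/(-12 + A)
V = -143644249/22 (V = (1938 + (-23/(-22) + 4/26))*(-1617 - 1750) = (1938 + (-23*(-1/22) + 4*(1/26)))*(-3367) = (1938 + (23/22 + 2/13))*(-3367) = (1938 + 343/286)*(-3367) = (554611/286)*(-3367) = -143644249/22 ≈ -6.5293e+6)
Z(48, 9) - V = 3/(-12 + 9) - 1*(-143644249/22) = 3/(-3) + 143644249/22 = 3*(-1/3) + 143644249/22 = -1 + 143644249/22 = 143644227/22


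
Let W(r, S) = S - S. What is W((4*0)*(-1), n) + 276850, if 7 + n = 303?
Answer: 276850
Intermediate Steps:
n = 296 (n = -7 + 303 = 296)
W(r, S) = 0
W((4*0)*(-1), n) + 276850 = 0 + 276850 = 276850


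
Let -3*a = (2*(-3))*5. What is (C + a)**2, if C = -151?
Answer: 19881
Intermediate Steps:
a = 10 (a = -2*(-3)*5/3 = -(-2)*5 = -1/3*(-30) = 10)
(C + a)**2 = (-151 + 10)**2 = (-141)**2 = 19881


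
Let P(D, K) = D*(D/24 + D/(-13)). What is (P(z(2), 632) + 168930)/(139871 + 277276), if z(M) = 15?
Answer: 5855965/14461096 ≈ 0.40495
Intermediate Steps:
P(D, K) = -11*D**2/312 (P(D, K) = D*(D*(1/24) + D*(-1/13)) = D*(D/24 - D/13) = D*(-11*D/312) = -11*D**2/312)
(P(z(2), 632) + 168930)/(139871 + 277276) = (-11/312*15**2 + 168930)/(139871 + 277276) = (-11/312*225 + 168930)/417147 = (-825/104 + 168930)*(1/417147) = (17567895/104)*(1/417147) = 5855965/14461096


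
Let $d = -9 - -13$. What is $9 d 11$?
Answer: $396$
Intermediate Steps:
$d = 4$ ($d = -9 + 13 = 4$)
$9 d 11 = 9 \cdot 4 \cdot 11 = 36 \cdot 11 = 396$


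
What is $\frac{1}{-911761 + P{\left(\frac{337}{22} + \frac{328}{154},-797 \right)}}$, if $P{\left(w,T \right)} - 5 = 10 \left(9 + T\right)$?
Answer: $- \frac{1}{919636} \approx -1.0874 \cdot 10^{-6}$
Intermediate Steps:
$P{\left(w,T \right)} = 95 + 10 T$ ($P{\left(w,T \right)} = 5 + 10 \left(9 + T\right) = 5 + \left(90 + 10 T\right) = 95 + 10 T$)
$\frac{1}{-911761 + P{\left(\frac{337}{22} + \frac{328}{154},-797 \right)}} = \frac{1}{-911761 + \left(95 + 10 \left(-797\right)\right)} = \frac{1}{-911761 + \left(95 - 7970\right)} = \frac{1}{-911761 - 7875} = \frac{1}{-919636} = - \frac{1}{919636}$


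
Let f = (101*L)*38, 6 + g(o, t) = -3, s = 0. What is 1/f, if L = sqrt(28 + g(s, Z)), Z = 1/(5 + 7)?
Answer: sqrt(19)/72922 ≈ 5.9775e-5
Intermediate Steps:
Z = 1/12 ≈ 0.083333
g(o, t) = -9 (g(o, t) = -6 - 3 = -9)
L = sqrt(19) (L = sqrt(28 - 9) = sqrt(19) ≈ 4.3589)
f = 3838*sqrt(19) (f = (101*sqrt(19))*38 = 3838*sqrt(19) ≈ 16729.)
1/f = 1/(3838*sqrt(19)) = sqrt(19)/72922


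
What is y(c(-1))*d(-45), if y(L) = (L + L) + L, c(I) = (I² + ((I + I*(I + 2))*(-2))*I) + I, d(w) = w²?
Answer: -24300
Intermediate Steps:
c(I) = I + I² + I*(-2*I - 2*I*(2 + I)) (c(I) = (I² + ((I + I*(2 + I))*(-2))*I) + I = (I² + (-2*I - 2*I*(2 + I))*I) + I = (I² + I*(-2*I - 2*I*(2 + I))) + I = I + I² + I*(-2*I - 2*I*(2 + I)))
y(L) = 3*L (y(L) = 2*L + L = 3*L)
y(c(-1))*d(-45) = (3*(-(1 - 5*(-1) - 2*(-1)²)))*(-45)² = (3*(-(1 + 5 - 2*1)))*2025 = (3*(-(1 + 5 - 2)))*2025 = (3*(-1*4))*2025 = (3*(-4))*2025 = -12*2025 = -24300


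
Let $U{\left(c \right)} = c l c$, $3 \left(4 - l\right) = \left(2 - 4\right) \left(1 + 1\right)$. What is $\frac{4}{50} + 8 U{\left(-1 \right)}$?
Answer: $\frac{3206}{75} \approx 42.747$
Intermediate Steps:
$l = \frac{16}{3}$ ($l = 4 - \frac{\left(2 - 4\right) \left(1 + 1\right)}{3} = 4 - \frac{\left(-2\right) 2}{3} = 4 - - \frac{4}{3} = 4 + \frac{4}{3} = \frac{16}{3} \approx 5.3333$)
$U{\left(c \right)} = \frac{16 c^{2}}{3}$ ($U{\left(c \right)} = c \frac{16}{3} c = \frac{16 c}{3} c = \frac{16 c^{2}}{3}$)
$\frac{4}{50} + 8 U{\left(-1 \right)} = \frac{4}{50} + 8 \frac{16 \left(-1\right)^{2}}{3} = 4 \cdot \frac{1}{50} + 8 \cdot \frac{16}{3} \cdot 1 = \frac{2}{25} + 8 \cdot \frac{16}{3} = \frac{2}{25} + \frac{128}{3} = \frac{3206}{75}$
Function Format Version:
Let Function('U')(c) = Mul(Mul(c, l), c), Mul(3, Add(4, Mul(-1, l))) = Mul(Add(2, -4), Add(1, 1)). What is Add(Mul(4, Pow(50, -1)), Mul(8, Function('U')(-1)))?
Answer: Rational(3206, 75) ≈ 42.747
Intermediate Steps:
l = Rational(16, 3) (l = Add(4, Mul(Rational(-1, 3), Mul(Add(2, -4), Add(1, 1)))) = Add(4, Mul(Rational(-1, 3), Mul(-2, 2))) = Add(4, Mul(Rational(-1, 3), -4)) = Add(4, Rational(4, 3)) = Rational(16, 3) ≈ 5.3333)
Function('U')(c) = Mul(Rational(16, 3), Pow(c, 2)) (Function('U')(c) = Mul(Mul(c, Rational(16, 3)), c) = Mul(Mul(Rational(16, 3), c), c) = Mul(Rational(16, 3), Pow(c, 2)))
Add(Mul(4, Pow(50, -1)), Mul(8, Function('U')(-1))) = Add(Mul(4, Pow(50, -1)), Mul(8, Mul(Rational(16, 3), Pow(-1, 2)))) = Add(Mul(4, Rational(1, 50)), Mul(8, Mul(Rational(16, 3), 1))) = Add(Rational(2, 25), Mul(8, Rational(16, 3))) = Add(Rational(2, 25), Rational(128, 3)) = Rational(3206, 75)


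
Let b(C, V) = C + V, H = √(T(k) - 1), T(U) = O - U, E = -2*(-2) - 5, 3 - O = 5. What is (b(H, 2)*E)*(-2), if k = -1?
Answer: 4 + 2*I*√2 ≈ 4.0 + 2.8284*I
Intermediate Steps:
O = -2 (O = 3 - 1*5 = 3 - 5 = -2)
E = -1 (E = 4 - 5 = -1)
T(U) = -2 - U
H = I*√2 (H = √((-2 - 1*(-1)) - 1) = √((-2 + 1) - 1) = √(-1 - 1) = √(-2) = I*√2 ≈ 1.4142*I)
(b(H, 2)*E)*(-2) = ((I*√2 + 2)*(-1))*(-2) = ((2 + I*√2)*(-1))*(-2) = (-2 - I*√2)*(-2) = 4 + 2*I*√2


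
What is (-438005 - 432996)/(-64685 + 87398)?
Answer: -871001/22713 ≈ -38.348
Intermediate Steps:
(-438005 - 432996)/(-64685 + 87398) = -871001/22713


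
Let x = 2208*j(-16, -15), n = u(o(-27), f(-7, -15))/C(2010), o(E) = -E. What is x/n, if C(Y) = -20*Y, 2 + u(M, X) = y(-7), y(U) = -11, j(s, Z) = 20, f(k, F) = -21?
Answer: 1775232000/13 ≈ 1.3656e+8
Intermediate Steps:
u(M, X) = -13 (u(M, X) = -2 - 11 = -13)
C(Y) = -20*Y
n = 13/40200 (n = -13/((-20*2010)) = -13/(-40200) = -13*(-1/40200) = 13/40200 ≈ 0.00032338)
x = 44160 (x = 2208*20 = 44160)
x/n = 44160/(13/40200) = 44160*(40200/13) = 1775232000/13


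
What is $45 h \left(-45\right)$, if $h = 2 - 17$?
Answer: $30375$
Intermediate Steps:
$h = -15$ ($h = 2 - 17 = -15$)
$45 h \left(-45\right) = 45 \left(-15\right) \left(-45\right) = \left(-675\right) \left(-45\right) = 30375$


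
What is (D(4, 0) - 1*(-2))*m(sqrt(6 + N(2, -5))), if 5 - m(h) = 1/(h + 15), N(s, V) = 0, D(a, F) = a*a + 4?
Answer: 7920/73 + 22*sqrt(6)/219 ≈ 108.74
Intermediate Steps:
D(a, F) = 4 + a**2 (D(a, F) = a**2 + 4 = 4 + a**2)
m(h) = 5 - 1/(15 + h) (m(h) = 5 - 1/(h + 15) = 5 - 1/(15 + h))
(D(4, 0) - 1*(-2))*m(sqrt(6 + N(2, -5))) = ((4 + 4**2) - 1*(-2))*((74 + 5*sqrt(6 + 0))/(15 + sqrt(6 + 0))) = ((4 + 16) + 2)*((74 + 5*sqrt(6))/(15 + sqrt(6))) = (20 + 2)*((74 + 5*sqrt(6))/(15 + sqrt(6))) = 22*((74 + 5*sqrt(6))/(15 + sqrt(6))) = 22*(74 + 5*sqrt(6))/(15 + sqrt(6))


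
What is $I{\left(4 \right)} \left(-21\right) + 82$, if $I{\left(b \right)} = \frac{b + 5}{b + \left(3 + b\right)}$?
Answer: $\frac{713}{11} \approx 64.818$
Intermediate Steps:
$I{\left(b \right)} = \frac{5 + b}{3 + 2 b}$
$I{\left(4 \right)} \left(-21\right) + 82 = \frac{5 + 4}{3 + 2 \cdot 4} \left(-21\right) + 82 = \frac{1}{3 + 8} \cdot 9 \left(-21\right) + 82 = \frac{1}{11} \cdot 9 \left(-21\right) + 82 = \frac{9}{11} \left(-21\right) + 82 = - \frac{189}{11} + 82 = \frac{713}{11}$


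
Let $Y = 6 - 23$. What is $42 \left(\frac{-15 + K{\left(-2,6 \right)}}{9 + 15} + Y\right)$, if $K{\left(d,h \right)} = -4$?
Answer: $- \frac{2989}{4} \approx -747.25$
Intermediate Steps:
$Y = -17$ ($Y = 6 - 23 = -17$)
$42 \left(\frac{-15 + K{\left(-2,6 \right)}}{9 + 15} + Y\right) = 42 \left(\frac{-15 - 4}{9 + 15} - 17\right) = 42 \left(- \frac{19}{24} - 17\right) = 42 \left(- \frac{427}{24}\right) = - \frac{2989}{4}$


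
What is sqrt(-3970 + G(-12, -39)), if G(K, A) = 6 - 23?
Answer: 3*I*sqrt(443) ≈ 63.143*I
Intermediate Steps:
G(K, A) = -17
sqrt(-3970 + G(-12, -39)) = sqrt(-3970 - 17) = sqrt(-3987) = 3*I*sqrt(443)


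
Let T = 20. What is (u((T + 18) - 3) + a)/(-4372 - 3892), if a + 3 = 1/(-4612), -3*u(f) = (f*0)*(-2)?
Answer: 13837/38113568 ≈ 0.00036305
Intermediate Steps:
u(f) = 0 (u(f) = -f*0*(-2)/3 = -0*(-2) = -1/3*0 = 0)
a = -13837/4612 (a = -3 + 1/(-4612) = -3 - 1/4612 = -13837/4612 ≈ -3.0002)
(u((T + 18) - 3) + a)/(-4372 - 3892) = (0 - 13837/4612)/(-4372 - 3892) = -13837/4612/(-8264) = -13837/4612*(-1/8264) = 13837/38113568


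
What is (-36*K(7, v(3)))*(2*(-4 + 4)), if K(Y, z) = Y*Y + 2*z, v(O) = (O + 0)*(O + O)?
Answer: 0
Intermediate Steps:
v(O) = 2*O**2 (v(O) = O*(2*O) = 2*O**2)
K(Y, z) = Y**2 + 2*z
(-36*K(7, v(3)))*(2*(-4 + 4)) = (-36*(7**2 + 2*(2*3**2)))*(2*(-4 + 4)) = (-36*(49 + 2*(2*9)))*(2*0) = -36*(49 + 2*18)*0 = -36*(49 + 36)*0 = -36*85*0 = -3060*0 = 0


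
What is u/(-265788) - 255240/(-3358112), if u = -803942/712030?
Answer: 8204249669258/107934687062235 ≈ 0.076011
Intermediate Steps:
u = -401971/356015 (u = -803942*1/712030 = -401971/356015 ≈ -1.1291)
u/(-265788) - 255240/(-3358112) = -401971/356015/(-265788) - 255240/(-3358112) = -401971/356015*(-1/265788) - 255240*(-1/3358112) = 17477/4114109340 + 31905/419764 = 8204249669258/107934687062235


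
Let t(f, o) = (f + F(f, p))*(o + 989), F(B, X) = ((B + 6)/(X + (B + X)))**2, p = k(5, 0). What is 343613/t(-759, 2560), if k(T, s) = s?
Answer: -21994324517/172196876670 ≈ -0.12773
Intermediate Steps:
p = 0
F(B, X) = (6 + B)**2/(B + 2*X)**2 (F(B, X) = ((6 + B)/(B + 2*X))**2 = (6 + B)**2/(B + 2*X)**2)
t(f, o) = (989 + o)*(f + (6 + f)**2/f**2) (t(f, o) = (f + (6 + f)**2/(f + 2*0)**2)*(o + 989) = (f + (6 + f)**2/(f + 0)**2)*(989 + o) = (f + (6 + f)**2/f**2)*(989 + o) = (989 + o)*(f + (6 + f)**2/f**2))
343613/t(-759, 2560) = 343613/(((989*(6 - 759)**2 + 2560*(6 - 759)**2 + (-759)**3*(989 + 2560))/(-759)**2)) = 343613/(((989*(-753)**2 + 2560*(-753)**2 - 437245479*3549)/576081)) = 343613/(((989*567009 + 2560*567009 - 1551784204971)/576081)) = 343613/(((560771901 + 1451543040 - 1551784204971)/576081)) = 343613/(((1/576081)*(-1549771890030))) = 343613/(-172196876670/64009) = 343613*(-64009/172196876670) = -21994324517/172196876670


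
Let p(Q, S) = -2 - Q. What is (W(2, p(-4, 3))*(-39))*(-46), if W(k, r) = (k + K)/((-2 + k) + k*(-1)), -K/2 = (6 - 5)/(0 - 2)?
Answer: -2691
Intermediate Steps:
K = 1 (K = -2*(6 - 5)/(0 - 2) = -2/(-2) = -2*(-1)/2 = -2*(-½) = 1)
W(k, r) = -½ - k/2 (W(k, r) = (k + 1)/((-2 + k) + k*(-1)) = (1 + k)/((-2 + k) - k) = (1 + k)/(-2) = (1 + k)*(-½) = -½ - k/2)
(W(2, p(-4, 3))*(-39))*(-46) = ((-½ - ½*2)*(-39))*(-46) = ((-½ - 1)*(-39))*(-46) = -3/2*(-39)*(-46) = (117/2)*(-46) = -2691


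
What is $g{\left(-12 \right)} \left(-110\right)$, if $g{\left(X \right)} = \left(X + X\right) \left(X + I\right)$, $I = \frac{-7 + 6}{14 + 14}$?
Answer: $- \frac{222420}{7} \approx -31774.0$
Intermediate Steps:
$I = - \frac{1}{28} \approx -0.035714$
$g{\left(X \right)} = 2 X \left(- \frac{1}{28} + X\right)$ ($g{\left(X \right)} = \left(X + X\right) \left(X - \frac{1}{28}\right) = 2 X \left(- \frac{1}{28} + X\right)$)
$g{\left(-12 \right)} \left(-110\right) = \frac{1}{14} \left(-12\right) \left(-1 + 28 \left(-12\right)\right) \left(-110\right) = \frac{1}{14} \left(-12\right) \left(-1 - 336\right) \left(-110\right) = \frac{1}{14} \left(-12\right) \left(-337\right) \left(-110\right) = \frac{2022}{7} \left(-110\right) = - \frac{222420}{7}$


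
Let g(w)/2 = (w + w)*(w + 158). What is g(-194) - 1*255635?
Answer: -227699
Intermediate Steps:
g(w) = 4*w*(158 + w) (g(w) = 2*((w + w)*(w + 158)) = 2*((2*w)*(158 + w)) = 2*(2*w*(158 + w)) = 4*w*(158 + w))
g(-194) - 1*255635 = 4*(-194)*(158 - 194) - 1*255635 = 4*(-194)*(-36) - 255635 = 27936 - 255635 = -227699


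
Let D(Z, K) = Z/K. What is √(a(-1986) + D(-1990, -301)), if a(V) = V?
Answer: 2*I*√44833649/301 ≈ 44.49*I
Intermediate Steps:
√(a(-1986) + D(-1990, -301)) = √(-1986 - 1990/(-301)) = √(-1986 - 1990*(-1/301)) = √(-1986 + 1990/301) = √(-595796/301) = 2*I*√44833649/301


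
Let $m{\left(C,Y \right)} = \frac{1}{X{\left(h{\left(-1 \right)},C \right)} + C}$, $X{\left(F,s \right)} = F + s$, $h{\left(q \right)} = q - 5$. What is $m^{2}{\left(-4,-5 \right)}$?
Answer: $\frac{1}{196} \approx 0.005102$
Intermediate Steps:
$h{\left(q \right)} = -5 + q$
$m{\left(C,Y \right)} = \frac{1}{-6 + 2 C}$ ($m{\left(C,Y \right)} = \frac{1}{\left(\left(-5 - 1\right) + C\right) + C} = \frac{1}{\left(-6 + C\right) + C} = \frac{1}{-6 + 2 C}$)
$m^{2}{\left(-4,-5 \right)} = \left(\frac{1}{2 \left(-3 - 4\right)}\right)^{2} = \left(\frac{1}{2 \left(-7\right)}\right)^{2} = \left(\frac{1}{2} \left(- \frac{1}{7}\right)\right)^{2} = \left(- \frac{1}{14}\right)^{2} = \frac{1}{196}$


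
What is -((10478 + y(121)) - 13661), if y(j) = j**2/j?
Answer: 3062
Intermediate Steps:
y(j) = j
-((10478 + y(121)) - 13661) = -((10478 + 121) - 13661) = -(10599 - 13661) = -1*(-3062) = 3062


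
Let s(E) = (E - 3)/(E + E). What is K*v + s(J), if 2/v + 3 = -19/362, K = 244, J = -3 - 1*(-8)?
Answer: -35287/221 ≈ -159.67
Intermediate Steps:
J = 5 (J = -3 + 8 = 5)
s(E) = (-3 + E)/(2*E) (s(E) = (-3 + E)/((2*E)) = (-3 + E)*(1/(2*E)) = (-3 + E)/(2*E))
v = -724/1105 (v = 2/(-3 - 19/362) = 2/(-1105/362) = 2*(-362/1105) = -724/1105 ≈ -0.65520)
K*v + s(J) = 244*(-724/1105) + (½)*(-3 + 5)/5 = -176656/1105 + (½)*(⅕)*2 = -176656/1105 + ⅕ = -35287/221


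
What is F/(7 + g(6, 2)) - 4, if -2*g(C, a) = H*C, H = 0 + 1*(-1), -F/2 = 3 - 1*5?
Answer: -18/5 ≈ -3.6000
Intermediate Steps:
F = 4 (F = -2*(3 - 1*5) = -2*(3 - 5) = -2*(-2) = 4)
H = -1 (H = 0 - 1 = -1)
g(C, a) = C/2 (g(C, a) = -(-1)*C/2 = C/2)
F/(7 + g(6, 2)) - 4 = 4/(7 + (½)*6) - 4 = 4/(7 + 3) - 4 = 4/10 - 4 = (⅒)*4 - 4 = ⅖ - 4 = -18/5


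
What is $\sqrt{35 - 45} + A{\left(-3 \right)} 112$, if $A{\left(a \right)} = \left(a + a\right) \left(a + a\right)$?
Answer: $4032 + i \sqrt{10} \approx 4032.0 + 3.1623 i$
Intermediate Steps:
$A{\left(a \right)} = 4 a^{2}$ ($A{\left(a \right)} = 2 a 2 a = 4 a^{2}$)
$\sqrt{35 - 45} + A{\left(-3 \right)} 112 = \sqrt{35 - 45} + 4 \left(-3\right)^{2} \cdot 112 = \sqrt{-10} + 4 \cdot 9 \cdot 112 = i \sqrt{10} + 36 \cdot 112 = i \sqrt{10} + 4032 = 4032 + i \sqrt{10}$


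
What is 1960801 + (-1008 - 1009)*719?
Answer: 510578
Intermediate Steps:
1960801 + (-1008 - 1009)*719 = 1960801 - 2017*719 = 1960801 - 1450223 = 510578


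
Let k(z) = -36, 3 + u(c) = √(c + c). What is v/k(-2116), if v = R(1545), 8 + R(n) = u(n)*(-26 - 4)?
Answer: -41/18 + 5*√3090/6 ≈ 44.045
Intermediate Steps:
u(c) = -3 + √2*√c (u(c) = -3 + √(c + c) = -3 + √(2*c) = -3 + √2*√c)
R(n) = 82 - 30*√2*√n (R(n) = -8 + (-3 + √2*√n)*(-26 - 4) = -8 + (-3 + √2*√n)*(-30) = -8 + (90 - 30*√2*√n) = 82 - 30*√2*√n)
v = 82 - 30*√3090 (v = 82 - 30*√2*√1545 = 82 - 30*√3090 ≈ -1585.6)
v/k(-2116) = (82 - 30*√3090)/(-36) = (82 - 30*√3090)*(-1/36) = -41/18 + 5*√3090/6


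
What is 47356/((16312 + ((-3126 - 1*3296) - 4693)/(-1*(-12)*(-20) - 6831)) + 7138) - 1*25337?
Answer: -1400400051543/55275355 ≈ -25335.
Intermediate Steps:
47356/((16312 + ((-3126 - 1*3296) - 4693)/(-1*(-12)*(-20) - 6831)) + 7138) - 1*25337 = 47356/((16312 + ((-3126 - 3296) - 4693)/(12*(-20) - 6831)) + 7138) - 25337 = 47356/((16312 + (-6422 - 4693)/(-240 - 6831)) + 7138) - 25337 = 47356/((16312 - 11115/(-7071)) + 7138) - 25337 = 47356/((16312 - 11115*(-1/7071)) + 7138) - 25337 = 47356/((16312 + 3705/2357) + 7138) - 25337 = 47356/(38451089/2357 + 7138) - 25337 = 47356/(55275355/2357) - 25337 = 47356*(2357/55275355) - 25337 = 111618092/55275355 - 25337 = -1400400051543/55275355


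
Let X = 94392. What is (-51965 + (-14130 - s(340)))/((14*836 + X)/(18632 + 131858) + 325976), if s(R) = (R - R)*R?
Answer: -4973318275/24528117168 ≈ -0.20276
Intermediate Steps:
s(R) = 0 (s(R) = 0*R = 0)
(-51965 + (-14130 - s(340)))/((14*836 + X)/(18632 + 131858) + 325976) = (-51965 + (-14130 - 1*0))/((14*836 + 94392)/(18632 + 131858) + 325976) = (-51965 + (-14130 + 0))/((11704 + 94392)/150490 + 325976) = (-51965 - 14130)/(106096*(1/150490) + 325976) = -66095/(53048/75245 + 325976) = -66095/24528117168/75245 = -66095*75245/24528117168 = -4973318275/24528117168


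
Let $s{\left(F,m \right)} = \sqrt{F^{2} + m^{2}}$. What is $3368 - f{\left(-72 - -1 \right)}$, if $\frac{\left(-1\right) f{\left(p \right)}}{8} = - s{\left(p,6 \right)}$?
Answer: $3368 - 8 \sqrt{5077} \approx 2798.0$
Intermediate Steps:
$f{\left(p \right)} = 8 \sqrt{36 + p^{2}}$ ($f{\left(p \right)} = - 8 \left(- \sqrt{p^{2} + 6^{2}}\right) = - 8 \left(- \sqrt{p^{2} + 36}\right) = - 8 \left(- \sqrt{36 + p^{2}}\right) = 8 \sqrt{36 + p^{2}}$)
$3368 - f{\left(-72 - -1 \right)} = 3368 - 8 \sqrt{36 + \left(-72 - -1\right)^{2}} = 3368 - 8 \sqrt{36 + \left(-72 + 1\right)^{2}} = 3368 - 8 \sqrt{36 + \left(-71\right)^{2}} = 3368 - 8 \sqrt{36 + 5041} = 3368 - 8 \sqrt{5077}$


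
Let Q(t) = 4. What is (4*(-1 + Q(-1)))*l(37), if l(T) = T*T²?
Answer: 607836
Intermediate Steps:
l(T) = T³
(4*(-1 + Q(-1)))*l(37) = (4*(-1 + 4))*37³ = (4*3)*50653 = 12*50653 = 607836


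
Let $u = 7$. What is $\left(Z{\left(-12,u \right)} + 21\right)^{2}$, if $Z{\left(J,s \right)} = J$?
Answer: $81$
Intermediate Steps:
$\left(Z{\left(-12,u \right)} + 21\right)^{2} = \left(-12 + 21\right)^{2} = 9^{2} = 81$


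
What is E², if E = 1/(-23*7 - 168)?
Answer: 1/108241 ≈ 9.2386e-6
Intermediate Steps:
E = -1/329 (E = 1/(-161 - 168) = 1/(-329) = -1/329 ≈ -0.0030395)
E² = (-1/329)² = 1/108241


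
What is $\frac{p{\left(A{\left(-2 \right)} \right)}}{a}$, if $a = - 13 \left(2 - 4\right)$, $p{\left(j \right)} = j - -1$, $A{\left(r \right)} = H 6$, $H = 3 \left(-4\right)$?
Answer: $- \frac{71}{26} \approx -2.7308$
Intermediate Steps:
$H = -12$
$A{\left(r \right)} = -72$ ($A{\left(r \right)} = \left(-12\right) 6 = -72$)
$p{\left(j \right)} = 1 + j$ ($p{\left(j \right)} = j + 1 = 1 + j$)
$a = 26$ ($a = \left(-13\right) \left(-2\right) = 26$)
$\frac{p{\left(A{\left(-2 \right)} \right)}}{a} = \frac{1 - 72}{26} = \left(-71\right) \frac{1}{26} = - \frac{71}{26}$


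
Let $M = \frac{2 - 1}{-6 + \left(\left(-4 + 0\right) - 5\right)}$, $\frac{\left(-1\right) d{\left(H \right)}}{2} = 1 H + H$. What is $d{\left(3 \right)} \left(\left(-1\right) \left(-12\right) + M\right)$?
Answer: $- \frac{716}{5} \approx -143.2$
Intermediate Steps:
$d{\left(H \right)} = - 4 H$ ($d{\left(H \right)} = - 2 \left(1 H + H\right) = - 2 \left(H + H\right) = - 2 \cdot 2 H = - 4 H$)
$M = - \frac{1}{15}$ ($M = 1 \frac{1}{-6 - 9} = 1 \frac{1}{-15} = 1 \left(- \frac{1}{15}\right) = - \frac{1}{15} \approx -0.066667$)
$d{\left(3 \right)} \left(\left(-1\right) \left(-12\right) + M\right) = \left(-4\right) 3 \left(\left(-1\right) \left(-12\right) - \frac{1}{15}\right) = - 12 \left(12 - \frac{1}{15}\right) = \left(-12\right) \frac{179}{15} = - \frac{716}{5}$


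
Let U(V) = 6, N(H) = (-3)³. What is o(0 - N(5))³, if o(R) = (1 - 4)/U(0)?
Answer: -⅛ ≈ -0.12500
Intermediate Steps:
N(H) = -27
o(R) = -½ (o(R) = (1 - 4)/6 = -3*⅙ = -½)
o(0 - N(5))³ = (-½)³ = -⅛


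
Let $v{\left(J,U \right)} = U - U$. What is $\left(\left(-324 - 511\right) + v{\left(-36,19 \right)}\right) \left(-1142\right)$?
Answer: $953570$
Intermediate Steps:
$v{\left(J,U \right)} = 0$
$\left(\left(-324 - 511\right) + v{\left(-36,19 \right)}\right) \left(-1142\right) = \left(\left(-324 - 511\right) + 0\right) \left(-1142\right) = \left(-835 + 0\right) \left(-1142\right) = \left(-835\right) \left(-1142\right) = 953570$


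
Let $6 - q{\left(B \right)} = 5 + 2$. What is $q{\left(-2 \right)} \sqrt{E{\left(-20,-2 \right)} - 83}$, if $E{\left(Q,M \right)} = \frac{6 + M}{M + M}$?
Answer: $- 2 i \sqrt{21} \approx - 9.1651 i$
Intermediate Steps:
$E{\left(Q,M \right)} = \frac{6 + M}{2 M}$
$q{\left(B \right)} = -1$ ($q{\left(B \right)} = 6 - \left(5 + 2\right) = 6 - 7 = -1$)
$q{\left(-2 \right)} \sqrt{E{\left(-20,-2 \right)} - 83} = - \sqrt{\frac{6 - 2}{2 \left(-2\right)} - 83} = - \sqrt{\frac{1}{2} \left(- \frac{1}{2}\right) 4 - 83} = - \sqrt{-1 - 83} = - \sqrt{-84} = - 2 i \sqrt{21}$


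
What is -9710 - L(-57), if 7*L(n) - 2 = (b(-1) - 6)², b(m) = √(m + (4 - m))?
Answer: -67988/7 ≈ -9712.6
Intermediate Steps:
b(m) = 2 (b(m) = √4 = 2)
L(n) = 18/7 (L(n) = 2/7 + (2 - 6)²/7 = 2/7 + (⅐)*(-4)² = 2/7 + (⅐)*16 = 2/7 + 16/7 = 18/7)
-9710 - L(-57) = -9710 - 1*18/7 = -9710 - 18/7 = -67988/7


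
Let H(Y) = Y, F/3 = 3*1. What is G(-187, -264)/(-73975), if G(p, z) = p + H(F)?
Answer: 178/73975 ≈ 0.0024062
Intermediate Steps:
F = 9 (F = 3*(3*1) = 3*3 = 9)
G(p, z) = 9 + p (G(p, z) = p + 9 = 9 + p)
G(-187, -264)/(-73975) = (9 - 187)/(-73975) = -178*(-1/73975) = 178/73975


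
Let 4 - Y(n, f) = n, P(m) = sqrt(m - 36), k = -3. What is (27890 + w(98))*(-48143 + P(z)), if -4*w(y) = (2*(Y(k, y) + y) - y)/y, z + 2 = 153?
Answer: -9398861604/7 + 195228*sqrt(115)/7 ≈ -1.3424e+9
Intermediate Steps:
z = 151 (z = -2 + 153 = 151)
P(m) = sqrt(-36 + m)
Y(n, f) = 4 - n
w(y) = -(14 + y)/(4*y) (w(y) = -(2*((4 - 1*(-3)) + y) - y)/(4*y) = -(2*((4 + 3) + y) - y)/(4*y) = -(2*(7 + y) - y)/(4*y) = -((14 + 2*y) - y)/(4*y) = -(14 + y)/(4*y))
(27890 + w(98))*(-48143 + P(z)) = (27890 + (1/4)*(-14 - 1*98)/98)*(-48143 + sqrt(-36 + 151)) = (27890 + (1/4)*(1/98)*(-14 - 98))*(-48143 + sqrt(115)) = (27890 + (1/4)*(1/98)*(-112))*(-48143 + sqrt(115)) = (27890 - 2/7)*(-48143 + sqrt(115)) = 195228*(-48143 + sqrt(115))/7 = -9398861604/7 + 195228*sqrt(115)/7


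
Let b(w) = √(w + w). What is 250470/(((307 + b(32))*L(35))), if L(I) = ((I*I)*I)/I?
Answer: 5566/8575 ≈ 0.64910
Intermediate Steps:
b(w) = √2*√w (b(w) = √(2*w) = √2*√w)
L(I) = I² (L(I) = (I²*I)/I = I³/I = I²)
250470/(((307 + b(32))*L(35))) = 250470/(((307 + √2*√32)*35²)) = 250470/(((307 + √2*(4*√2))*1225)) = 250470/(((307 + 8)*1225)) = 250470/((315*1225)) = 250470/385875 = 250470*(1/385875) = 5566/8575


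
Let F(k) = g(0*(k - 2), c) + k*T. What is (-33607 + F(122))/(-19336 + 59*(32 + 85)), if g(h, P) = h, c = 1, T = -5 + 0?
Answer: 34217/12433 ≈ 2.7521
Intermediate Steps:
T = -5
F(k) = -5*k (F(k) = 0*(k - 2) + k*(-5) = 0*(-2 + k) - 5*k = 0 - 5*k = -5*k)
(-33607 + F(122))/(-19336 + 59*(32 + 85)) = (-33607 - 5*122)/(-19336 + 59*(32 + 85)) = (-33607 - 610)/(-19336 + 59*117) = -34217/(-19336 + 6903) = -34217/(-12433) = -34217*(-1/12433) = 34217/12433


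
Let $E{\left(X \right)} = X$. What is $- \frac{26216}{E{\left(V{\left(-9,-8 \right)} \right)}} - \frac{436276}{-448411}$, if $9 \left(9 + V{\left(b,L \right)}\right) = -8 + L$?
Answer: $\frac{105842203756}{43495867} \approx 2433.4$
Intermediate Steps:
$V{\left(b,L \right)} = - \frac{89}{9} + \frac{L}{9}$ ($V{\left(b,L \right)} = -9 + \frac{-8 + L}{9} = -9 + \left(- \frac{8}{9} + \frac{L}{9}\right) = - \frac{89}{9} + \frac{L}{9}$)
$- \frac{26216}{E{\left(V{\left(-9,-8 \right)} \right)}} - \frac{436276}{-448411} = - \frac{26216}{- \frac{89}{9} + \frac{1}{9} \left(-8\right)} - \frac{436276}{-448411} = - \frac{26216}{- \frac{89}{9} - \frac{8}{9}} - - \frac{436276}{448411} = - \frac{26216}{- \frac{97}{9}} + \frac{436276}{448411} = \left(-26216\right) \left(- \frac{9}{97}\right) + \frac{436276}{448411} = \frac{235944}{97} + \frac{436276}{448411} = \frac{105842203756}{43495867}$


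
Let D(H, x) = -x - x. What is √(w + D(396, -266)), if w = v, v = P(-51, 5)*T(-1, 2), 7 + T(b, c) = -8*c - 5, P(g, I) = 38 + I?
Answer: 4*I*√42 ≈ 25.923*I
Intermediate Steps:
T(b, c) = -12 - 8*c (T(b, c) = -7 + (-8*c - 5) = -7 + (-5 - 8*c) = -12 - 8*c)
D(H, x) = -2*x
v = -1204 (v = (38 + 5)*(-12 - 8*2) = 43*(-12 - 16) = 43*(-28) = -1204)
w = -1204
√(w + D(396, -266)) = √(-1204 - 2*(-266)) = √(-1204 + 532) = √(-672) = 4*I*√42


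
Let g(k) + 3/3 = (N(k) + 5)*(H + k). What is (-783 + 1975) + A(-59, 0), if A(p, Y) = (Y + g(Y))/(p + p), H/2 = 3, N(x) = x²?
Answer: 140627/118 ≈ 1191.8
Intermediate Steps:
H = 6 (H = 2*3 = 6)
g(k) = -1 + (5 + k²)*(6 + k) (g(k) = -1 + (k² + 5)*(6 + k) = -1 + (5 + k²)*(6 + k))
A(p, Y) = (29 + Y³ + 6*Y + 6*Y²)/(2*p) (A(p, Y) = (Y + (29 + Y³ + 5*Y + 6*Y²))/(p + p) = (29 + Y³ + 6*Y + 6*Y²)/((2*p)) = (29 + Y³ + 6*Y + 6*Y²)*(1/(2*p)) = (29 + Y³ + 6*Y + 6*Y²)/(2*p))
(-783 + 1975) + A(-59, 0) = (-783 + 1975) + (½)*(29 + 0³ + 6*0 + 6*0²)/(-59) = 1192 + (½)*(-1/59)*(29 + 0 + 0 + 6*0) = 1192 + (½)*(-1/59)*(29 + 0 + 0 + 0) = 1192 + (½)*(-1/59)*29 = 1192 - 29/118 = 140627/118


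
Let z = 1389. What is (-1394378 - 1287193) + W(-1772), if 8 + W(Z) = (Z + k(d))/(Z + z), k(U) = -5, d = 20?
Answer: -1027042980/383 ≈ -2.6816e+6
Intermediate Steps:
W(Z) = -8 + (-5 + Z)/(1389 + Z) (W(Z) = -8 + (Z - 5)/(Z + 1389) = -8 + (-5 + Z)/(1389 + Z))
(-1394378 - 1287193) + W(-1772) = (-1394378 - 1287193) + (-11117 - 7*(-1772))/(1389 - 1772) = -2681571 + (-11117 + 12404)/(-383) = -2681571 - 1/383*1287 = -2681571 - 1287/383 = -1027042980/383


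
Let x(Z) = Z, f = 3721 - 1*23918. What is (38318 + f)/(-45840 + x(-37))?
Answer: -18121/45877 ≈ -0.39499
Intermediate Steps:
f = -20197 (f = 3721 - 23918 = -20197)
(38318 + f)/(-45840 + x(-37)) = (38318 - 20197)/(-45840 - 37) = 18121/(-45877) = 18121*(-1/45877) = -18121/45877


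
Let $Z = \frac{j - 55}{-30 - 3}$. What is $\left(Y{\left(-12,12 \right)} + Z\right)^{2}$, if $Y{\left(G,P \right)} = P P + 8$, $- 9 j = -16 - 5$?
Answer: $\frac{231222436}{9801} \approx 23592.0$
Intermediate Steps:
$j = \frac{7}{3}$ ($j = - \frac{-16 - 5}{9} = \left(- \frac{1}{9}\right) \left(-21\right) = \frac{7}{3} \approx 2.3333$)
$Y{\left(G,P \right)} = 8 + P^{2}$ ($Y{\left(G,P \right)} = P^{2} + 8 = 8 + P^{2}$)
$Z = \frac{158}{99}$ ($Z = \frac{\frac{7}{3} - 55}{-30 - 3} = - \frac{158}{3 \left(-33\right)} = \left(- \frac{158}{3}\right) \left(- \frac{1}{33}\right) = \frac{158}{99} \approx 1.596$)
$\left(Y{\left(-12,12 \right)} + Z\right)^{2} = \left(\left(8 + 12^{2}\right) + \frac{158}{99}\right)^{2} = \left(\left(8 + 144\right) + \frac{158}{99}\right)^{2} = \left(152 + \frac{158}{99}\right)^{2} = \left(\frac{15206}{99}\right)^{2} = \frac{231222436}{9801}$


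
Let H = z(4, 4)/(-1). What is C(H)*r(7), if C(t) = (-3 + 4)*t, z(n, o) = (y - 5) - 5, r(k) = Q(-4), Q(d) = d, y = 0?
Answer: -40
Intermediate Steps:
r(k) = -4
z(n, o) = -10 (z(n, o) = (0 - 5) - 5 = -5 - 5 = -10)
H = 10 (H = -10/(-1) = -10*(-1) = 10)
C(t) = t (C(t) = 1*t = t)
C(H)*r(7) = 10*(-4) = -40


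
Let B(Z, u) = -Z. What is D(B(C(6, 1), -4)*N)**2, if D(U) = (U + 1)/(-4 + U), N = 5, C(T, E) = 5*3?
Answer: 5476/6241 ≈ 0.87742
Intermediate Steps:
C(T, E) = 15
D(U) = (1 + U)/(-4 + U)
D(B(C(6, 1), -4)*N)**2 = ((1 - 1*15*5)/(-4 - 1*15*5))**2 = ((1 - 15*5)/(-4 - 15*5))**2 = ((1 - 75)/(-4 - 75))**2 = (-74/(-79))**2 = (-1/79*(-74))**2 = (74/79)**2 = 5476/6241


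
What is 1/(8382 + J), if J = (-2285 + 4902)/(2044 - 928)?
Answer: 1116/9356929 ≈ 0.00011927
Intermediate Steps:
J = 2617/1116 ≈ 2.3450
1/(8382 + J) = 1/(8382 + 2617/1116) = 1/(9356929/1116) = 1116/9356929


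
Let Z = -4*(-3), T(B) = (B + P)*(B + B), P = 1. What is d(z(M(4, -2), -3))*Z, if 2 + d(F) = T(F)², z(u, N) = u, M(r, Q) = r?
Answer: 19176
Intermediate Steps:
T(B) = 2*B*(1 + B) (T(B) = (B + 1)*(B + B) = (1 + B)*(2*B) = 2*B*(1 + B))
Z = 12
d(F) = -2 + 4*F²*(1 + F)² (d(F) = -2 + (2*F*(1 + F))² = -2 + 4*F²*(1 + F)²)
d(z(M(4, -2), -3))*Z = (-2 + 4*4²*(1 + 4)²)*12 = (-2 + 4*16*5²)*12 = (-2 + 4*16*25)*12 = (-2 + 1600)*12 = 1598*12 = 19176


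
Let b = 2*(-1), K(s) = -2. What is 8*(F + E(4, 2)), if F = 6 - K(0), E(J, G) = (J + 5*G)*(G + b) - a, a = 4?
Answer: 32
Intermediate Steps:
b = -2
E(J, G) = -4 + (-2 + G)*(J + 5*G) (E(J, G) = (J + 5*G)*(G - 2) - 1*4 = (J + 5*G)*(-2 + G) - 4 = (-2 + G)*(J + 5*G) - 4 = -4 + (-2 + G)*(J + 5*G))
F = 8 (F = 6 - 1*(-2) = 6 + 2 = 8)
8*(F + E(4, 2)) = 8*(8 + (-4 - 10*2 - 2*4 + 5*2² + 2*4)) = 8*(8 + (-4 - 20 - 8 + 5*4 + 8)) = 8*(8 + (-4 - 20 - 8 + 20 + 8)) = 8*(8 - 4) = 8*4 = 32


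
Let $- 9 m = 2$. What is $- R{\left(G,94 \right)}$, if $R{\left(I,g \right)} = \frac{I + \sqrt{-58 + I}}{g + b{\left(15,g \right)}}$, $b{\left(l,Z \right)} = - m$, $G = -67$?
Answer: $\frac{603}{848} - \frac{45 i \sqrt{5}}{848} \approx 0.71109 - 0.11866 i$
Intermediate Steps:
$m = - \frac{2}{9}$ ($m = \left(- \frac{1}{9}\right) 2 = - \frac{2}{9} \approx -0.22222$)
$b{\left(l,Z \right)} = \frac{2}{9}$ ($b{\left(l,Z \right)} = \left(-1\right) \left(- \frac{2}{9}\right) = \frac{2}{9}$)
$R{\left(I,g \right)} = \frac{I + \sqrt{-58 + I}}{\frac{2}{9} + g}$ ($R{\left(I,g \right)} = \frac{I + \sqrt{-58 + I}}{g + \frac{2}{9}} = \frac{I + \sqrt{-58 + I}}{\frac{2}{9} + g}$)
$- R{\left(G,94 \right)} = - \frac{9 \left(-67 + \sqrt{-58 - 67}\right)}{2 + 9 \cdot 94} = - \frac{9 \left(-67 + \sqrt{-125}\right)}{2 + 846} = - \frac{9 \left(-67 + 5 i \sqrt{5}\right)}{848} = - (- \frac{603}{848} + \frac{45 i \sqrt{5}}{848}) = \frac{603}{848} - \frac{45 i \sqrt{5}}{848}$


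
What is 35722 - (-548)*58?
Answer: 67506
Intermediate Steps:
35722 - (-548)*58 = 35722 - 1*(-31784) = 35722 + 31784 = 67506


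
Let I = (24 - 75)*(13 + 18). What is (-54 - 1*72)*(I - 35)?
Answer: 203616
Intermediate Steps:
I = -1581 (I = -51*31 = -1581)
(-54 - 1*72)*(I - 35) = (-54 - 1*72)*(-1581 - 35) = (-54 - 72)*(-1616) = -126*(-1616) = 203616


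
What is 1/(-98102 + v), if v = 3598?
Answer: -1/94504 ≈ -1.0582e-5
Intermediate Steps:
1/(-98102 + v) = 1/(-98102 + 3598) = 1/(-94504) = -1/94504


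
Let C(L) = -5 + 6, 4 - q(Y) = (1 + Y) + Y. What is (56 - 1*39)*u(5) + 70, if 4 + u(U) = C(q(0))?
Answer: 19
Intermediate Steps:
q(Y) = 3 - 2*Y (q(Y) = 4 - ((1 + Y) + Y) = 4 - (1 + 2*Y) = 4 + (-1 - 2*Y) = 3 - 2*Y)
C(L) = 1
u(U) = -3 (u(U) = -4 + 1 = -3)
(56 - 1*39)*u(5) + 70 = (56 - 1*39)*(-3) + 70 = (56 - 39)*(-3) + 70 = 17*(-3) + 70 = -51 + 70 = 19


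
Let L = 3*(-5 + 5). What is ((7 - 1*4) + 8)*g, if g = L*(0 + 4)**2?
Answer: 0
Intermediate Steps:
L = 0 (L = 3*0 = 0)
g = 0 (g = 0*(0 + 4)**2 = 0*4**2 = 0*16 = 0)
((7 - 1*4) + 8)*g = ((7 - 1*4) + 8)*0 = ((7 - 4) + 8)*0 = (3 + 8)*0 = 11*0 = 0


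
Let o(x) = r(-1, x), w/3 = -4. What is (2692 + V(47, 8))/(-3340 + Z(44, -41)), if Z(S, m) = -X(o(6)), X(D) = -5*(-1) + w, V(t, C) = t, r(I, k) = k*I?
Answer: -83/101 ≈ -0.82178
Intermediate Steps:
r(I, k) = I*k
w = -12 (w = 3*(-4) = -12)
o(x) = -x
X(D) = -7 (X(D) = -5*(-1) - 12 = 5 - 12 = -7)
Z(S, m) = 7 (Z(S, m) = -1*(-7) = 7)
(2692 + V(47, 8))/(-3340 + Z(44, -41)) = (2692 + 47)/(-3340 + 7) = 2739/(-3333) = 2739*(-1/3333) = -83/101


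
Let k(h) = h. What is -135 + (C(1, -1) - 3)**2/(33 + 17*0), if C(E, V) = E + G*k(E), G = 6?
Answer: -4439/33 ≈ -134.52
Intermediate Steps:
C(E, V) = 7*E (C(E, V) = E + 6*E = 7*E)
-135 + (C(1, -1) - 3)**2/(33 + 17*0) = -135 + (7*1 - 3)**2/(33 + 17*0) = -135 + (7 - 3)**2/(33 + 0) = -135 + 4**2/33 = -135 + 16*(1/33) = -135 + 16/33 = -4439/33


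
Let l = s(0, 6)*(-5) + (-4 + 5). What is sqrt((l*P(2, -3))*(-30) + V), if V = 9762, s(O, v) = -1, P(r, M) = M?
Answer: sqrt(10302) ≈ 101.50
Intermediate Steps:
l = 6 (l = -1*(-5) + (-4 + 5) = 5 + 1 = 6)
sqrt((l*P(2, -3))*(-30) + V) = sqrt((6*(-3))*(-30) + 9762) = sqrt(-18*(-30) + 9762) = sqrt(540 + 9762) = sqrt(10302)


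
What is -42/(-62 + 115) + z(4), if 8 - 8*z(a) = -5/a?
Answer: 617/1696 ≈ 0.36380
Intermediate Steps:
z(a) = 1 + 5/(8*a) (z(a) = 1 - (-5)/(8*a) = 1 + 5/(8*a))
-42/(-62 + 115) + z(4) = -42/(-62 + 115) + (5/8 + 4)/4 = -42/53 + (1/4)*(37/8) = -42*1/53 + 37/32 = -42/53 + 37/32 = 617/1696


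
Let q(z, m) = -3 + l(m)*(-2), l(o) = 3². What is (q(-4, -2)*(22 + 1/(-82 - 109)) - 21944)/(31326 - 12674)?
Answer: -4279525/3562532 ≈ -1.2013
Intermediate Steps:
l(o) = 9
q(z, m) = -21 (q(z, m) = -3 + 9*(-2) = -3 - 18 = -21)
(q(-4, -2)*(22 + 1/(-82 - 109)) - 21944)/(31326 - 12674) = (-21*(22 + 1/(-82 - 109)) - 21944)/(31326 - 12674) = (-21*(22 + 1/(-191)) - 21944)/18652 = (-21*(22 - 1/191) - 21944)*(1/18652) = (-21*4201/191 - 21944)*(1/18652) = (-88221/191 - 21944)*(1/18652) = -4279525/191*1/18652 = -4279525/3562532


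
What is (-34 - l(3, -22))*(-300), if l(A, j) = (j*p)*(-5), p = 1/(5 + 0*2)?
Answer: 16800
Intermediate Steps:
p = ⅕ (p = 1/(5 + 0) = 1/5 = ⅕ ≈ 0.20000)
l(A, j) = -j (l(A, j) = (j*(⅕))*(-5) = (j/5)*(-5) = -j)
(-34 - l(3, -22))*(-300) = (-34 - (-1)*(-22))*(-300) = (-34 - 1*22)*(-300) = (-34 - 22)*(-300) = -56*(-300) = 16800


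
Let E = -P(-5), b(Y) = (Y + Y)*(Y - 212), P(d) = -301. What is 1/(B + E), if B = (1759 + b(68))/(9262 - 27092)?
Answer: 3566/1076931 ≈ 0.0033113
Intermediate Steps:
b(Y) = 2*Y*(-212 + Y) (b(Y) = (2*Y)*(-212 + Y) = 2*Y*(-212 + Y))
B = 3565/3566 (B = (1759 + 2*68*(-212 + 68))/(9262 - 27092) = (1759 + 2*68*(-144))/(-17830) = (1759 - 19584)*(-1/17830) = -17825*(-1/17830) = 3565/3566 ≈ 0.99972)
E = 301 (E = -1*(-301) = 301)
1/(B + E) = 1/(3565/3566 + 301) = 1/(1076931/3566) = 3566/1076931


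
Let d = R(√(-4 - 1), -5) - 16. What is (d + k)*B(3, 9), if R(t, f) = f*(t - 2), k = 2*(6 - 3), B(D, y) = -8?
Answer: 40*I*√5 ≈ 89.443*I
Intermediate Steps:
k = 6 (k = 2*3 = 6)
R(t, f) = f*(-2 + t)
d = -6 - 5*I*√5 (d = -5*(-2 + √(-4 - 1)) - 16 = -5*(-2 + √(-5)) - 16 = -5*(-2 + I*√5) - 16 = (10 - 5*I*√5) - 16 = -6 - 5*I*√5 ≈ -6.0 - 11.18*I)
(d + k)*B(3, 9) = ((-6 - 5*I*√5) + 6)*(-8) = -5*I*√5*(-8) = 40*I*√5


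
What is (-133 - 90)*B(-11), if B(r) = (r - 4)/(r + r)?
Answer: -3345/22 ≈ -152.05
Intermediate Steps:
B(r) = (-4 + r)/(2*r) (B(r) = (-4 + r)/((2*r)) = (-4 + r)*(1/(2*r)) = (-4 + r)/(2*r))
(-133 - 90)*B(-11) = (-133 - 90)*((½)*(-4 - 11)/(-11)) = -223*(-1)*(-15)/(2*11) = -223*15/22 = -3345/22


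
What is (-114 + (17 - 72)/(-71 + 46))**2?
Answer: 312481/25 ≈ 12499.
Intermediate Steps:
(-114 + (17 - 72)/(-71 + 46))**2 = (-114 - 55/(-25))**2 = (-114 - 55*(-1/25))**2 = (-114 + 11/5)**2 = (-559/5)**2 = 312481/25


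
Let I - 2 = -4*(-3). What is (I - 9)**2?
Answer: 25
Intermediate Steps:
I = 14 (I = 2 - 4*(-3) = 2 + 12 = 14)
(I - 9)**2 = (14 - 9)**2 = 5**2 = 25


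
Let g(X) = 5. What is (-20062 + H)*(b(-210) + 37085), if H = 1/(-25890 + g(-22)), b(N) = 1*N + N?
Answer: -3808062619043/5177 ≈ -7.3557e+8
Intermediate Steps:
b(N) = 2*N (b(N) = N + N = 2*N)
H = -1/25885 (H = 1/(-25890 + 5) = 1/(-25885) = -1/25885 ≈ -3.8632e-5)
(-20062 + H)*(b(-210) + 37085) = (-20062 - 1/25885)*(2*(-210) + 37085) = -519304871*(-420 + 37085)/25885 = -519304871/25885*36665 = -3808062619043/5177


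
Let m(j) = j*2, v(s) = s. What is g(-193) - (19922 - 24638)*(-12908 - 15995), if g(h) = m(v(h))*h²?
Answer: -150684662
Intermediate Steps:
m(j) = 2*j
g(h) = 2*h³ (g(h) = (2*h)*h² = 2*h³)
g(-193) - (19922 - 24638)*(-12908 - 15995) = 2*(-193)³ - (19922 - 24638)*(-12908 - 15995) = 2*(-7189057) - (-4716)*(-28903) = -14378114 - 1*136306548 = -14378114 - 136306548 = -150684662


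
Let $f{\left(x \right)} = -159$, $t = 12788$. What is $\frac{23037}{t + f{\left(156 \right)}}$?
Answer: $\frac{23037}{12629} \approx 1.8241$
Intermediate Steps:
$\frac{23037}{t + f{\left(156 \right)}} = \frac{23037}{12788 - 159} = \frac{23037}{12629}$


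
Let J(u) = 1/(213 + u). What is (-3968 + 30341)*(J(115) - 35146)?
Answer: -304024963851/328 ≈ -9.2691e+8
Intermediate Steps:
(-3968 + 30341)*(J(115) - 35146) = (-3968 + 30341)*(1/(213 + 115) - 35146) = 26373*(1/328 - 35146) = 26373*(-11527887/328) = -304024963851/328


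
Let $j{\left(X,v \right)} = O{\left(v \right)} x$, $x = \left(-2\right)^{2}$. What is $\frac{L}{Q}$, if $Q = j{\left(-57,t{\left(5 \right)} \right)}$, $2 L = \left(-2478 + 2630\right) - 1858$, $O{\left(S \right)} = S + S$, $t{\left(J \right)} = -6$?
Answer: $\frac{853}{48} \approx 17.771$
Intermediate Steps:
$x = 4$
$O{\left(S \right)} = 2 S$
$L = -853$ ($L = \frac{\left(-2478 + 2630\right) - 1858}{2} = \frac{152 - 1858}{2} = \frac{1}{2} \left(-1706\right) = -853$)
$j{\left(X,v \right)} = 8 v$ ($j{\left(X,v \right)} = 2 v 4 = 8 v$)
$Q = -48$ ($Q = 8 \left(-6\right) = -48$)
$\frac{L}{Q} = - \frac{853}{-48} = \left(-853\right) \left(- \frac{1}{48}\right) = \frac{853}{48}$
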